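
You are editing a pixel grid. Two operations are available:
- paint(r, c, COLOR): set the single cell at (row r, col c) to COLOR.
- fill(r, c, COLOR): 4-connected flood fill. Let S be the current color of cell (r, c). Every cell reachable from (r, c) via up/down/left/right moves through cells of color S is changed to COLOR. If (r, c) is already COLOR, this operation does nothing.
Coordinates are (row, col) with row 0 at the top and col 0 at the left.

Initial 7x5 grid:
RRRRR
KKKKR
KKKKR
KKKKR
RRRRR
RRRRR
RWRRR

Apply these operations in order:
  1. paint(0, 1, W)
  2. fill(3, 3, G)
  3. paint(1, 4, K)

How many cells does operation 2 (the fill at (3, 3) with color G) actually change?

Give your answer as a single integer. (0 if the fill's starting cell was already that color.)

After op 1 paint(0,1,W):
RWRRR
KKKKR
KKKKR
KKKKR
RRRRR
RRRRR
RWRRR
After op 2 fill(3,3,G) [12 cells changed]:
RWRRR
GGGGR
GGGGR
GGGGR
RRRRR
RRRRR
RWRRR

Answer: 12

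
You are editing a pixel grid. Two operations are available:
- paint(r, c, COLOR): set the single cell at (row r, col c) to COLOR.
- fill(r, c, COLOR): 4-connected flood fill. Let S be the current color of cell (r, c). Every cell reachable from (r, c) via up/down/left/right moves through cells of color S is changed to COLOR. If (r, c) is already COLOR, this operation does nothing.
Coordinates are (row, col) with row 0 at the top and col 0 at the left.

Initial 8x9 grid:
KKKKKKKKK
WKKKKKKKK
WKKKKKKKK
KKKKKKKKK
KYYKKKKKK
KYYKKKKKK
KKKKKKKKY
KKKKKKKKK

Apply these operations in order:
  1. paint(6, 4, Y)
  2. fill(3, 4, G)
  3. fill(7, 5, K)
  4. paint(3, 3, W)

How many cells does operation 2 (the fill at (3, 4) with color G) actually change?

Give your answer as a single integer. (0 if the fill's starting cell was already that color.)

After op 1 paint(6,4,Y):
KKKKKKKKK
WKKKKKKKK
WKKKKKKKK
KKKKKKKKK
KYYKKKKKK
KYYKKKKKK
KKKKYKKKY
KKKKKKKKK
After op 2 fill(3,4,G) [64 cells changed]:
GGGGGGGGG
WGGGGGGGG
WGGGGGGGG
GGGGGGGGG
GYYGGGGGG
GYYGGGGGG
GGGGYGGGY
GGGGGGGGG

Answer: 64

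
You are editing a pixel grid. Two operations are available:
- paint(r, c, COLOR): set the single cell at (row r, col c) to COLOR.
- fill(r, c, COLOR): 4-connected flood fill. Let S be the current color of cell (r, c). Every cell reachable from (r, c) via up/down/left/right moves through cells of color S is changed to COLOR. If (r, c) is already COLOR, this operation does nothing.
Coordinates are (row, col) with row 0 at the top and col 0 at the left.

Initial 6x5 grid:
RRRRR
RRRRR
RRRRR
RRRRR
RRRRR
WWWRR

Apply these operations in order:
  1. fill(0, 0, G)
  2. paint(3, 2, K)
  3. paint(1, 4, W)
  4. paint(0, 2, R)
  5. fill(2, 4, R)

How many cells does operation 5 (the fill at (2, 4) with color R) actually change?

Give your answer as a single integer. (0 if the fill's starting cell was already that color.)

After op 1 fill(0,0,G) [27 cells changed]:
GGGGG
GGGGG
GGGGG
GGGGG
GGGGG
WWWGG
After op 2 paint(3,2,K):
GGGGG
GGGGG
GGGGG
GGKGG
GGGGG
WWWGG
After op 3 paint(1,4,W):
GGGGG
GGGGW
GGGGG
GGKGG
GGGGG
WWWGG
After op 4 paint(0,2,R):
GGRGG
GGGGW
GGGGG
GGKGG
GGGGG
WWWGG
After op 5 fill(2,4,R) [24 cells changed]:
RRRRR
RRRRW
RRRRR
RRKRR
RRRRR
WWWRR

Answer: 24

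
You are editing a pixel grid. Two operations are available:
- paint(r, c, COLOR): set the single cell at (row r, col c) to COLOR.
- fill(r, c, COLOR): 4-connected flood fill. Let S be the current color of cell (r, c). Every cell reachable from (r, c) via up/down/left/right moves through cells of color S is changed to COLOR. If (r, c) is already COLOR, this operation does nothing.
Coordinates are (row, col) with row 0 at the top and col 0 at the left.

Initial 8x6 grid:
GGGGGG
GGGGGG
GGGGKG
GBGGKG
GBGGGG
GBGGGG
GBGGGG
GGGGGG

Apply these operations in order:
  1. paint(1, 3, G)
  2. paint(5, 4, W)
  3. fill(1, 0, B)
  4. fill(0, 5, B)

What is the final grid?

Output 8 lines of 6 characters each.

Answer: BBBBBB
BBBBBB
BBBBKB
BBBBKB
BBBBBB
BBBBWB
BBBBBB
BBBBBB

Derivation:
After op 1 paint(1,3,G):
GGGGGG
GGGGGG
GGGGKG
GBGGKG
GBGGGG
GBGGGG
GBGGGG
GGGGGG
After op 2 paint(5,4,W):
GGGGGG
GGGGGG
GGGGKG
GBGGKG
GBGGGG
GBGGWG
GBGGGG
GGGGGG
After op 3 fill(1,0,B) [41 cells changed]:
BBBBBB
BBBBBB
BBBBKB
BBBBKB
BBBBBB
BBBBWB
BBBBBB
BBBBBB
After op 4 fill(0,5,B) [0 cells changed]:
BBBBBB
BBBBBB
BBBBKB
BBBBKB
BBBBBB
BBBBWB
BBBBBB
BBBBBB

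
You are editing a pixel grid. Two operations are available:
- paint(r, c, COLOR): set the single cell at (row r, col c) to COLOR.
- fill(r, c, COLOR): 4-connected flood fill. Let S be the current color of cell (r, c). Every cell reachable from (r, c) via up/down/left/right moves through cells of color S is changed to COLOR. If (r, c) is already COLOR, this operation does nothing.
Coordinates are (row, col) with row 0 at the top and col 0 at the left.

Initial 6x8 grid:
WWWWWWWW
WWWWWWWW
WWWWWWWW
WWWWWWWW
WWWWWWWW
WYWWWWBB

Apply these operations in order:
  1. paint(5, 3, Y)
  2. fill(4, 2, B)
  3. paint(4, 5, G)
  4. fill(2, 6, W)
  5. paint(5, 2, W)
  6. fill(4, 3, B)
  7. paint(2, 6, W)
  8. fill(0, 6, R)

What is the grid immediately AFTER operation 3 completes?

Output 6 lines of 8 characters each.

After op 1 paint(5,3,Y):
WWWWWWWW
WWWWWWWW
WWWWWWWW
WWWWWWWW
WWWWWWWW
WYWYWWBB
After op 2 fill(4,2,B) [44 cells changed]:
BBBBBBBB
BBBBBBBB
BBBBBBBB
BBBBBBBB
BBBBBBBB
BYBYBBBB
After op 3 paint(4,5,G):
BBBBBBBB
BBBBBBBB
BBBBBBBB
BBBBBBBB
BBBBBGBB
BYBYBBBB

Answer: BBBBBBBB
BBBBBBBB
BBBBBBBB
BBBBBBBB
BBBBBGBB
BYBYBBBB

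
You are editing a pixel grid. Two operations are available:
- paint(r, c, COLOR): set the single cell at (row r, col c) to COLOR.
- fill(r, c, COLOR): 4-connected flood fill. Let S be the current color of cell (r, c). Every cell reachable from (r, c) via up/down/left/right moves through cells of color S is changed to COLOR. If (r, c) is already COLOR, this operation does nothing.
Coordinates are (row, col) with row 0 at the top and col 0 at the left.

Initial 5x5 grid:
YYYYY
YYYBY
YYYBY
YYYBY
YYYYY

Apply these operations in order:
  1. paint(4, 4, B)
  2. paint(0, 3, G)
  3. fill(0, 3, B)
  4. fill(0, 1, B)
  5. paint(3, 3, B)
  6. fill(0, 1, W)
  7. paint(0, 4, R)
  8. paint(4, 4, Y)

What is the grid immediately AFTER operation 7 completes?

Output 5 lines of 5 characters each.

Answer: WWWWR
WWWWY
WWWWY
WWWWY
WWWWW

Derivation:
After op 1 paint(4,4,B):
YYYYY
YYYBY
YYYBY
YYYBY
YYYYB
After op 2 paint(0,3,G):
YYYGY
YYYBY
YYYBY
YYYBY
YYYYB
After op 3 fill(0,3,B) [1 cells changed]:
YYYBY
YYYBY
YYYBY
YYYBY
YYYYB
After op 4 fill(0,1,B) [16 cells changed]:
BBBBY
BBBBY
BBBBY
BBBBY
BBBBB
After op 5 paint(3,3,B):
BBBBY
BBBBY
BBBBY
BBBBY
BBBBB
After op 6 fill(0,1,W) [21 cells changed]:
WWWWY
WWWWY
WWWWY
WWWWY
WWWWW
After op 7 paint(0,4,R):
WWWWR
WWWWY
WWWWY
WWWWY
WWWWW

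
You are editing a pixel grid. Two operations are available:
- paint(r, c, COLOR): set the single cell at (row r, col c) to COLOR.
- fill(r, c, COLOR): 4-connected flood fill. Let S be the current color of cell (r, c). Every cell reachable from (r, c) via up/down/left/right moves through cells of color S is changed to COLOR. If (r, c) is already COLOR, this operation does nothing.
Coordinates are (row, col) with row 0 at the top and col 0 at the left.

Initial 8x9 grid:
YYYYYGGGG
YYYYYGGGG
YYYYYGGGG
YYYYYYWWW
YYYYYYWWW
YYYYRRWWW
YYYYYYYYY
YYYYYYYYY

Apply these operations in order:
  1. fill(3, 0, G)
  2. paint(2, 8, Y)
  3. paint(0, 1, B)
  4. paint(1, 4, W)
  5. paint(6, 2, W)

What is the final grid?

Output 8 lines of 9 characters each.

Answer: GBGGGGGGG
GGGGWGGGG
GGGGGGGGY
GGGGGGWWW
GGGGGGWWW
GGGGRRWWW
GGWGGGGGG
GGGGGGGGG

Derivation:
After op 1 fill(3,0,G) [49 cells changed]:
GGGGGGGGG
GGGGGGGGG
GGGGGGGGG
GGGGGGWWW
GGGGGGWWW
GGGGRRWWW
GGGGGGGGG
GGGGGGGGG
After op 2 paint(2,8,Y):
GGGGGGGGG
GGGGGGGGG
GGGGGGGGY
GGGGGGWWW
GGGGGGWWW
GGGGRRWWW
GGGGGGGGG
GGGGGGGGG
After op 3 paint(0,1,B):
GBGGGGGGG
GGGGGGGGG
GGGGGGGGY
GGGGGGWWW
GGGGGGWWW
GGGGRRWWW
GGGGGGGGG
GGGGGGGGG
After op 4 paint(1,4,W):
GBGGGGGGG
GGGGWGGGG
GGGGGGGGY
GGGGGGWWW
GGGGGGWWW
GGGGRRWWW
GGGGGGGGG
GGGGGGGGG
After op 5 paint(6,2,W):
GBGGGGGGG
GGGGWGGGG
GGGGGGGGY
GGGGGGWWW
GGGGGGWWW
GGGGRRWWW
GGWGGGGGG
GGGGGGGGG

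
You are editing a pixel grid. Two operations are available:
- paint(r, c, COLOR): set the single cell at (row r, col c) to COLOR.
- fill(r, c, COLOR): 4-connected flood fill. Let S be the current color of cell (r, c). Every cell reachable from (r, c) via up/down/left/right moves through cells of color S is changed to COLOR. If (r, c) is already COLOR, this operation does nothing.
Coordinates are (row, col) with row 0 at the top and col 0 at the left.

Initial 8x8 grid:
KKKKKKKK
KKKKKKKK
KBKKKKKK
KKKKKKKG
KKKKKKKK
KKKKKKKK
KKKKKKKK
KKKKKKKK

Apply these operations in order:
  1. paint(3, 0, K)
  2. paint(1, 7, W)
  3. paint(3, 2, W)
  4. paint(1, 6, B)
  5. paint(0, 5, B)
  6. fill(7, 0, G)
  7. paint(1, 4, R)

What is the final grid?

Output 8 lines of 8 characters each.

Answer: GGGGGBKK
GGGGRGBW
GBGGGGGG
GGWGGGGG
GGGGGGGG
GGGGGGGG
GGGGGGGG
GGGGGGGG

Derivation:
After op 1 paint(3,0,K):
KKKKKKKK
KKKKKKKK
KBKKKKKK
KKKKKKKG
KKKKKKKK
KKKKKKKK
KKKKKKKK
KKKKKKKK
After op 2 paint(1,7,W):
KKKKKKKK
KKKKKKKW
KBKKKKKK
KKKKKKKG
KKKKKKKK
KKKKKKKK
KKKKKKKK
KKKKKKKK
After op 3 paint(3,2,W):
KKKKKKKK
KKKKKKKW
KBKKKKKK
KKWKKKKG
KKKKKKKK
KKKKKKKK
KKKKKKKK
KKKKKKKK
After op 4 paint(1,6,B):
KKKKKKKK
KKKKKKBW
KBKKKKKK
KKWKKKKG
KKKKKKKK
KKKKKKKK
KKKKKKKK
KKKKKKKK
After op 5 paint(0,5,B):
KKKKKBKK
KKKKKKBW
KBKKKKKK
KKWKKKKG
KKKKKKKK
KKKKKKKK
KKKKKKKK
KKKKKKKK
After op 6 fill(7,0,G) [56 cells changed]:
GGGGGBKK
GGGGGGBW
GBGGGGGG
GGWGGGGG
GGGGGGGG
GGGGGGGG
GGGGGGGG
GGGGGGGG
After op 7 paint(1,4,R):
GGGGGBKK
GGGGRGBW
GBGGGGGG
GGWGGGGG
GGGGGGGG
GGGGGGGG
GGGGGGGG
GGGGGGGG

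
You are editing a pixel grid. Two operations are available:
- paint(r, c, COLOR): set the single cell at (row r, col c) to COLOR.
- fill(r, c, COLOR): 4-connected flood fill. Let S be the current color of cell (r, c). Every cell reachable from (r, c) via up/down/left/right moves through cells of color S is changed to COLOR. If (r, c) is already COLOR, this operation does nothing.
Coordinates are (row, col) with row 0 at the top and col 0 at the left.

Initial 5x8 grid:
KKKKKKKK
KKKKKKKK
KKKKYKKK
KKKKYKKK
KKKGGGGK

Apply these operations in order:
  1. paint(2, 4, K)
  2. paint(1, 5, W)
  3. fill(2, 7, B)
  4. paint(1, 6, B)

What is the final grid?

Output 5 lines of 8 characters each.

After op 1 paint(2,4,K):
KKKKKKKK
KKKKKKKK
KKKKKKKK
KKKKYKKK
KKKGGGGK
After op 2 paint(1,5,W):
KKKKKKKK
KKKKKWKK
KKKKKKKK
KKKKYKKK
KKKGGGGK
After op 3 fill(2,7,B) [34 cells changed]:
BBBBBBBB
BBBBBWBB
BBBBBBBB
BBBBYBBB
BBBGGGGB
After op 4 paint(1,6,B):
BBBBBBBB
BBBBBWBB
BBBBBBBB
BBBBYBBB
BBBGGGGB

Answer: BBBBBBBB
BBBBBWBB
BBBBBBBB
BBBBYBBB
BBBGGGGB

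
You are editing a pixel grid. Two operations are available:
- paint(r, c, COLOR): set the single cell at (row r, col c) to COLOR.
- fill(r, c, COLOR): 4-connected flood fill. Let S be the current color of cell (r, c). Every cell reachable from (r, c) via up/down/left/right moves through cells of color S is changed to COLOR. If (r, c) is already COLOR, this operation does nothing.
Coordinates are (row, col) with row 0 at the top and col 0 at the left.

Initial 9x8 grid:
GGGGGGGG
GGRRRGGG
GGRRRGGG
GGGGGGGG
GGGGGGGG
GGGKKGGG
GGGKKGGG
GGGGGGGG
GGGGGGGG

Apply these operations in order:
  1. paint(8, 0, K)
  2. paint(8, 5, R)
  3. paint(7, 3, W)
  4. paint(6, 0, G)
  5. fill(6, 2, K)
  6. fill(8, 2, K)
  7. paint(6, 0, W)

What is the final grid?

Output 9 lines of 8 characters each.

Answer: KKKKKKKK
KKRRRKKK
KKRRRKKK
KKKKKKKK
KKKKKKKK
KKKKKKKK
WKKKKKKK
KKKWKKKK
KKKKKRKK

Derivation:
After op 1 paint(8,0,K):
GGGGGGGG
GGRRRGGG
GGRRRGGG
GGGGGGGG
GGGGGGGG
GGGKKGGG
GGGKKGGG
GGGGGGGG
KGGGGGGG
After op 2 paint(8,5,R):
GGGGGGGG
GGRRRGGG
GGRRRGGG
GGGGGGGG
GGGGGGGG
GGGKKGGG
GGGKKGGG
GGGGGGGG
KGGGGRGG
After op 3 paint(7,3,W):
GGGGGGGG
GGRRRGGG
GGRRRGGG
GGGGGGGG
GGGGGGGG
GGGKKGGG
GGGKKGGG
GGGWGGGG
KGGGGRGG
After op 4 paint(6,0,G):
GGGGGGGG
GGRRRGGG
GGRRRGGG
GGGGGGGG
GGGGGGGG
GGGKKGGG
GGGKKGGG
GGGWGGGG
KGGGGRGG
After op 5 fill(6,2,K) [59 cells changed]:
KKKKKKKK
KKRRRKKK
KKRRRKKK
KKKKKKKK
KKKKKKKK
KKKKKKKK
KKKKKKKK
KKKWKKKK
KKKKKRKK
After op 6 fill(8,2,K) [0 cells changed]:
KKKKKKKK
KKRRRKKK
KKRRRKKK
KKKKKKKK
KKKKKKKK
KKKKKKKK
KKKKKKKK
KKKWKKKK
KKKKKRKK
After op 7 paint(6,0,W):
KKKKKKKK
KKRRRKKK
KKRRRKKK
KKKKKKKK
KKKKKKKK
KKKKKKKK
WKKKKKKK
KKKWKKKK
KKKKKRKK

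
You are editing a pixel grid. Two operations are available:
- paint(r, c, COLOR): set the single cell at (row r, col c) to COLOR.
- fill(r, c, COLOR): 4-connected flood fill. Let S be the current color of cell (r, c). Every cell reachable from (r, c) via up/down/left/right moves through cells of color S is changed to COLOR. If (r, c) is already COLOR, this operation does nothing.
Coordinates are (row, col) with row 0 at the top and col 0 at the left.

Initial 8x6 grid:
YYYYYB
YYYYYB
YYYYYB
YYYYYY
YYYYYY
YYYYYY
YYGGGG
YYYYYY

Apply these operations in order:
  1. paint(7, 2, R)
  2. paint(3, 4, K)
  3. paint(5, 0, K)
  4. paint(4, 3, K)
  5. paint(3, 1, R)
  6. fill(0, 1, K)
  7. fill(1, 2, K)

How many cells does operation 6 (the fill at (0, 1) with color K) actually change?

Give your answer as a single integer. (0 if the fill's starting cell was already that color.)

After op 1 paint(7,2,R):
YYYYYB
YYYYYB
YYYYYB
YYYYYY
YYYYYY
YYYYYY
YYGGGG
YYRYYY
After op 2 paint(3,4,K):
YYYYYB
YYYYYB
YYYYYB
YYYYKY
YYYYYY
YYYYYY
YYGGGG
YYRYYY
After op 3 paint(5,0,K):
YYYYYB
YYYYYB
YYYYYB
YYYYKY
YYYYYY
KYYYYY
YYGGGG
YYRYYY
After op 4 paint(4,3,K):
YYYYYB
YYYYYB
YYYYYB
YYYYKY
YYYKYY
KYYYYY
YYGGGG
YYRYYY
After op 5 paint(3,1,R):
YYYYYB
YYYYYB
YYYYYB
YRYYKY
YYYKYY
KYYYYY
YYGGGG
YYRYYY
After op 6 fill(0,1,K) [33 cells changed]:
KKKKKB
KKKKKB
KKKKKB
KRKKKK
KKKKKK
KKKKKK
KKGGGG
KKRYYY

Answer: 33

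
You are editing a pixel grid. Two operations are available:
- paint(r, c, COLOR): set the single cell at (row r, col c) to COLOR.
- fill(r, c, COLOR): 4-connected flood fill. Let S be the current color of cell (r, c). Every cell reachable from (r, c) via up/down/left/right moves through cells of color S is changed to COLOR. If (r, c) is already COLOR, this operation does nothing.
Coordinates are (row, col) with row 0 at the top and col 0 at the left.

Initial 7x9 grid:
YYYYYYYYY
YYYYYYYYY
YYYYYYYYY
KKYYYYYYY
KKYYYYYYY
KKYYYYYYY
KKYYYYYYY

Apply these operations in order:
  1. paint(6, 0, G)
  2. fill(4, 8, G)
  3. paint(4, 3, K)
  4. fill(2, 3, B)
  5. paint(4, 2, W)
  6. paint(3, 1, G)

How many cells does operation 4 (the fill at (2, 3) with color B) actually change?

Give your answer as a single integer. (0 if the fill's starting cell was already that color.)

Answer: 54

Derivation:
After op 1 paint(6,0,G):
YYYYYYYYY
YYYYYYYYY
YYYYYYYYY
KKYYYYYYY
KKYYYYYYY
KKYYYYYYY
GKYYYYYYY
After op 2 fill(4,8,G) [55 cells changed]:
GGGGGGGGG
GGGGGGGGG
GGGGGGGGG
KKGGGGGGG
KKGGGGGGG
KKGGGGGGG
GKGGGGGGG
After op 3 paint(4,3,K):
GGGGGGGGG
GGGGGGGGG
GGGGGGGGG
KKGGGGGGG
KKGKGGGGG
KKGGGGGGG
GKGGGGGGG
After op 4 fill(2,3,B) [54 cells changed]:
BBBBBBBBB
BBBBBBBBB
BBBBBBBBB
KKBBBBBBB
KKBKBBBBB
KKBBBBBBB
GKBBBBBBB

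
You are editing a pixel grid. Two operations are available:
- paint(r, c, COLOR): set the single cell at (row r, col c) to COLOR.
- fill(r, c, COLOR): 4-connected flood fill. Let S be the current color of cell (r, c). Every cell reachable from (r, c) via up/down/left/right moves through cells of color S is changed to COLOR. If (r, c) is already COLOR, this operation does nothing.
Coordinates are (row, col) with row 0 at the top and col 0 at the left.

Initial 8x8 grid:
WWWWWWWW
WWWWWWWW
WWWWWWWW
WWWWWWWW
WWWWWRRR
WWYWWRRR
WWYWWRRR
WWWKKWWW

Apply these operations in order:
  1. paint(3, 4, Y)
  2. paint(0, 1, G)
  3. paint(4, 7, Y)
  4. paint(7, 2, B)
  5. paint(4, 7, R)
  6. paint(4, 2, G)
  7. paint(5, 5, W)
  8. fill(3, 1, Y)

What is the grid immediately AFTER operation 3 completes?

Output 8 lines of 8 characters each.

After op 1 paint(3,4,Y):
WWWWWWWW
WWWWWWWW
WWWWWWWW
WWWWYWWW
WWWWWRRR
WWYWWRRR
WWYWWRRR
WWWKKWWW
After op 2 paint(0,1,G):
WGWWWWWW
WWWWWWWW
WWWWWWWW
WWWWYWWW
WWWWWRRR
WWYWWRRR
WWYWWRRR
WWWKKWWW
After op 3 paint(4,7,Y):
WGWWWWWW
WWWWWWWW
WWWWWWWW
WWWWYWWW
WWWWWRRY
WWYWWRRR
WWYWWRRR
WWWKKWWW

Answer: WGWWWWWW
WWWWWWWW
WWWWWWWW
WWWWYWWW
WWWWWRRY
WWYWWRRR
WWYWWRRR
WWWKKWWW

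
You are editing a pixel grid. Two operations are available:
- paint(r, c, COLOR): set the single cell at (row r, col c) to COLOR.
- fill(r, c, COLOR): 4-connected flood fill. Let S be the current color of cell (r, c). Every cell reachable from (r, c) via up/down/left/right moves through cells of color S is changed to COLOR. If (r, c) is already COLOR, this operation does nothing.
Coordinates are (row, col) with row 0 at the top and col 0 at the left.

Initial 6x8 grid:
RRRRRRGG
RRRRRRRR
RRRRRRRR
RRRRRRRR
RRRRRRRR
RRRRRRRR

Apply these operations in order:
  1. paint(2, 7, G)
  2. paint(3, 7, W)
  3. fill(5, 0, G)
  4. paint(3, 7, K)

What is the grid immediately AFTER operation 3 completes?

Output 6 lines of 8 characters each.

Answer: GGGGGGGG
GGGGGGGG
GGGGGGGG
GGGGGGGW
GGGGGGGG
GGGGGGGG

Derivation:
After op 1 paint(2,7,G):
RRRRRRGG
RRRRRRRR
RRRRRRRG
RRRRRRRR
RRRRRRRR
RRRRRRRR
After op 2 paint(3,7,W):
RRRRRRGG
RRRRRRRR
RRRRRRRG
RRRRRRRW
RRRRRRRR
RRRRRRRR
After op 3 fill(5,0,G) [44 cells changed]:
GGGGGGGG
GGGGGGGG
GGGGGGGG
GGGGGGGW
GGGGGGGG
GGGGGGGG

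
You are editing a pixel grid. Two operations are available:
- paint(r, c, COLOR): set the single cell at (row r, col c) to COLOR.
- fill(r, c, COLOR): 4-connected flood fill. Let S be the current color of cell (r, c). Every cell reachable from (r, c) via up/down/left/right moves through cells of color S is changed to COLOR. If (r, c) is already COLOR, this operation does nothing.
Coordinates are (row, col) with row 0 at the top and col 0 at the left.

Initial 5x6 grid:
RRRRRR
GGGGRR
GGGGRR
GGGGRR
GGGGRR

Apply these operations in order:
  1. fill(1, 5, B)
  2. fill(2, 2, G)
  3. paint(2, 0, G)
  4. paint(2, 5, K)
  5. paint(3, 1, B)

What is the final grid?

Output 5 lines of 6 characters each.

After op 1 fill(1,5,B) [14 cells changed]:
BBBBBB
GGGGBB
GGGGBB
GGGGBB
GGGGBB
After op 2 fill(2,2,G) [0 cells changed]:
BBBBBB
GGGGBB
GGGGBB
GGGGBB
GGGGBB
After op 3 paint(2,0,G):
BBBBBB
GGGGBB
GGGGBB
GGGGBB
GGGGBB
After op 4 paint(2,5,K):
BBBBBB
GGGGBB
GGGGBK
GGGGBB
GGGGBB
After op 5 paint(3,1,B):
BBBBBB
GGGGBB
GGGGBK
GBGGBB
GGGGBB

Answer: BBBBBB
GGGGBB
GGGGBK
GBGGBB
GGGGBB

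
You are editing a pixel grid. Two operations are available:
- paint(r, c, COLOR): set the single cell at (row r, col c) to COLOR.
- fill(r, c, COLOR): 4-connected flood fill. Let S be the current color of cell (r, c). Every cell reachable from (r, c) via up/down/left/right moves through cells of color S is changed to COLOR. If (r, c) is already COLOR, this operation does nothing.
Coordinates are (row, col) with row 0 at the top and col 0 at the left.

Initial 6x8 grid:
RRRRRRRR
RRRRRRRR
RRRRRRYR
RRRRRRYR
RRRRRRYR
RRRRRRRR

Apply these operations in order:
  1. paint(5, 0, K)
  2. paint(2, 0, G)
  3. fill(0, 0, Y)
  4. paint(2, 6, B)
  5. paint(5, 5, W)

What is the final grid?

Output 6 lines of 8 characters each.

After op 1 paint(5,0,K):
RRRRRRRR
RRRRRRRR
RRRRRRYR
RRRRRRYR
RRRRRRYR
KRRRRRRR
After op 2 paint(2,0,G):
RRRRRRRR
RRRRRRRR
GRRRRRYR
RRRRRRYR
RRRRRRYR
KRRRRRRR
After op 3 fill(0,0,Y) [43 cells changed]:
YYYYYYYY
YYYYYYYY
GYYYYYYY
YYYYYYYY
YYYYYYYY
KYYYYYYY
After op 4 paint(2,6,B):
YYYYYYYY
YYYYYYYY
GYYYYYBY
YYYYYYYY
YYYYYYYY
KYYYYYYY
After op 5 paint(5,5,W):
YYYYYYYY
YYYYYYYY
GYYYYYBY
YYYYYYYY
YYYYYYYY
KYYYYWYY

Answer: YYYYYYYY
YYYYYYYY
GYYYYYBY
YYYYYYYY
YYYYYYYY
KYYYYWYY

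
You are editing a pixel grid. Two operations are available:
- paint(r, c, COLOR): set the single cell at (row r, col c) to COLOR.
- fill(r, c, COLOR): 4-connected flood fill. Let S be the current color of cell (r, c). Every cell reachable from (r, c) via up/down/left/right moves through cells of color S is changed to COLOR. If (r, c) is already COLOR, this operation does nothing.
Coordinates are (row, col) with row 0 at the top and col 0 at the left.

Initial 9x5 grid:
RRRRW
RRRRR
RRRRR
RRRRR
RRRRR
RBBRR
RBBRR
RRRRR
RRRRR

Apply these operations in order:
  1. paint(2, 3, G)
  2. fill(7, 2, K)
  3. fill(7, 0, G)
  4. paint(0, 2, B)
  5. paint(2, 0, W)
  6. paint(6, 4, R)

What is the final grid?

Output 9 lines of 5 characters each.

After op 1 paint(2,3,G):
RRRRW
RRRRR
RRRGR
RRRRR
RRRRR
RBBRR
RBBRR
RRRRR
RRRRR
After op 2 fill(7,2,K) [39 cells changed]:
KKKKW
KKKKK
KKKGK
KKKKK
KKKKK
KBBKK
KBBKK
KKKKK
KKKKK
After op 3 fill(7,0,G) [39 cells changed]:
GGGGW
GGGGG
GGGGG
GGGGG
GGGGG
GBBGG
GBBGG
GGGGG
GGGGG
After op 4 paint(0,2,B):
GGBGW
GGGGG
GGGGG
GGGGG
GGGGG
GBBGG
GBBGG
GGGGG
GGGGG
After op 5 paint(2,0,W):
GGBGW
GGGGG
WGGGG
GGGGG
GGGGG
GBBGG
GBBGG
GGGGG
GGGGG
After op 6 paint(6,4,R):
GGBGW
GGGGG
WGGGG
GGGGG
GGGGG
GBBGG
GBBGR
GGGGG
GGGGG

Answer: GGBGW
GGGGG
WGGGG
GGGGG
GGGGG
GBBGG
GBBGR
GGGGG
GGGGG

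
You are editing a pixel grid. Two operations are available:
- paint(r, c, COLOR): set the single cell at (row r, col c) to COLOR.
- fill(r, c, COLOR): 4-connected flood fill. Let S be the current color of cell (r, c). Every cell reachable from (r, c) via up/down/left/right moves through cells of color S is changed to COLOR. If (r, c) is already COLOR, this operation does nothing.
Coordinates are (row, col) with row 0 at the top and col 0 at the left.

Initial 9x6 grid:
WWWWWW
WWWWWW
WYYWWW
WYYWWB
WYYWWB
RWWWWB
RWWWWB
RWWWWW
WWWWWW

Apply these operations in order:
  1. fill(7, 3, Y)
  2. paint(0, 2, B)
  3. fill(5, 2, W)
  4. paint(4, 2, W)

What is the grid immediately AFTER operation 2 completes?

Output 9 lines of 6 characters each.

Answer: YYBYYY
YYYYYY
YYYYYY
YYYYYB
YYYYYB
RYYYYB
RYYYYB
RYYYYY
YYYYYY

Derivation:
After op 1 fill(7,3,Y) [41 cells changed]:
YYYYYY
YYYYYY
YYYYYY
YYYYYB
YYYYYB
RYYYYB
RYYYYB
RYYYYY
YYYYYY
After op 2 paint(0,2,B):
YYBYYY
YYYYYY
YYYYYY
YYYYYB
YYYYYB
RYYYYB
RYYYYB
RYYYYY
YYYYYY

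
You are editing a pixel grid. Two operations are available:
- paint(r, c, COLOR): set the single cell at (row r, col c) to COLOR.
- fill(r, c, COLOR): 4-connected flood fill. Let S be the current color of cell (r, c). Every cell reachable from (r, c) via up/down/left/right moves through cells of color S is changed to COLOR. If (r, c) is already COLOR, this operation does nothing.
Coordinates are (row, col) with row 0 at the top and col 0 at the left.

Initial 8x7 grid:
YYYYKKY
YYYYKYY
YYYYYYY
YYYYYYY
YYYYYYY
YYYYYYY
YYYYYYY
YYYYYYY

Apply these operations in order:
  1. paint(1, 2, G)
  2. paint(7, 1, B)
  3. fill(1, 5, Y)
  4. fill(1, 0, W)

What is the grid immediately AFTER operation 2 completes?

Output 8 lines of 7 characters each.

After op 1 paint(1,2,G):
YYYYKKY
YYGYKYY
YYYYYYY
YYYYYYY
YYYYYYY
YYYYYYY
YYYYYYY
YYYYYYY
After op 2 paint(7,1,B):
YYYYKKY
YYGYKYY
YYYYYYY
YYYYYYY
YYYYYYY
YYYYYYY
YYYYYYY
YBYYYYY

Answer: YYYYKKY
YYGYKYY
YYYYYYY
YYYYYYY
YYYYYYY
YYYYYYY
YYYYYYY
YBYYYYY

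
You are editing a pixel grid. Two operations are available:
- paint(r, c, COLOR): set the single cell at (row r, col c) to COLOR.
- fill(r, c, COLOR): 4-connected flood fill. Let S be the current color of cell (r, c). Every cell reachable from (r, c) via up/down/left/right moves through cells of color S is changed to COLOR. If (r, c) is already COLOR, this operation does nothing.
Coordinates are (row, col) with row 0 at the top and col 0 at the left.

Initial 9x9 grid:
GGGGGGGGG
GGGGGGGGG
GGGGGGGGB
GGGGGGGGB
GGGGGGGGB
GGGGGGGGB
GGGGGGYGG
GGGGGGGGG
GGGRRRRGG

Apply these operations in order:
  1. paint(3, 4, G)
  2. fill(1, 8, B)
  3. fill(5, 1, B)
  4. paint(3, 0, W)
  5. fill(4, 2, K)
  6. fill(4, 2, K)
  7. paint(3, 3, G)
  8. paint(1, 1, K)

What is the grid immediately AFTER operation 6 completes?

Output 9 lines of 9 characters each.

Answer: KKKKKKKKK
KKKKKKKKK
KKKKKKKKK
WKKKKKKKK
KKKKKKKKK
KKKKKKKKK
KKKKKKYKK
KKKKKKKKK
KKKRRRRKK

Derivation:
After op 1 paint(3,4,G):
GGGGGGGGG
GGGGGGGGG
GGGGGGGGB
GGGGGGGGB
GGGGGGGGB
GGGGGGGGB
GGGGGGYGG
GGGGGGGGG
GGGRRRRGG
After op 2 fill(1,8,B) [72 cells changed]:
BBBBBBBBB
BBBBBBBBB
BBBBBBBBB
BBBBBBBBB
BBBBBBBBB
BBBBBBBBB
BBBBBBYBB
BBBBBBBBB
BBBRRRRBB
After op 3 fill(5,1,B) [0 cells changed]:
BBBBBBBBB
BBBBBBBBB
BBBBBBBBB
BBBBBBBBB
BBBBBBBBB
BBBBBBBBB
BBBBBBYBB
BBBBBBBBB
BBBRRRRBB
After op 4 paint(3,0,W):
BBBBBBBBB
BBBBBBBBB
BBBBBBBBB
WBBBBBBBB
BBBBBBBBB
BBBBBBBBB
BBBBBBYBB
BBBBBBBBB
BBBRRRRBB
After op 5 fill(4,2,K) [75 cells changed]:
KKKKKKKKK
KKKKKKKKK
KKKKKKKKK
WKKKKKKKK
KKKKKKKKK
KKKKKKKKK
KKKKKKYKK
KKKKKKKKK
KKKRRRRKK
After op 6 fill(4,2,K) [0 cells changed]:
KKKKKKKKK
KKKKKKKKK
KKKKKKKKK
WKKKKKKKK
KKKKKKKKK
KKKKKKKKK
KKKKKKYKK
KKKKKKKKK
KKKRRRRKK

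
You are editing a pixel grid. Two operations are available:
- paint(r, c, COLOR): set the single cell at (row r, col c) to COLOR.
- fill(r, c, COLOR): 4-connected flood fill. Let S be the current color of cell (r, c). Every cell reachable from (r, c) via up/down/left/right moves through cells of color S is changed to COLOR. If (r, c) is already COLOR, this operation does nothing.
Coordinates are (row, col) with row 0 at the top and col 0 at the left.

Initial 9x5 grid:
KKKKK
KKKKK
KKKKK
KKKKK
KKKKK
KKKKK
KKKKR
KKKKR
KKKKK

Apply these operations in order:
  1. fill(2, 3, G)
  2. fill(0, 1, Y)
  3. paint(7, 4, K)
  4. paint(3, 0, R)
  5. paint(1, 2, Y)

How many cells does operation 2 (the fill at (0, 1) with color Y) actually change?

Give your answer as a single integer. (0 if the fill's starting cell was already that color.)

After op 1 fill(2,3,G) [43 cells changed]:
GGGGG
GGGGG
GGGGG
GGGGG
GGGGG
GGGGG
GGGGR
GGGGR
GGGGG
After op 2 fill(0,1,Y) [43 cells changed]:
YYYYY
YYYYY
YYYYY
YYYYY
YYYYY
YYYYY
YYYYR
YYYYR
YYYYY

Answer: 43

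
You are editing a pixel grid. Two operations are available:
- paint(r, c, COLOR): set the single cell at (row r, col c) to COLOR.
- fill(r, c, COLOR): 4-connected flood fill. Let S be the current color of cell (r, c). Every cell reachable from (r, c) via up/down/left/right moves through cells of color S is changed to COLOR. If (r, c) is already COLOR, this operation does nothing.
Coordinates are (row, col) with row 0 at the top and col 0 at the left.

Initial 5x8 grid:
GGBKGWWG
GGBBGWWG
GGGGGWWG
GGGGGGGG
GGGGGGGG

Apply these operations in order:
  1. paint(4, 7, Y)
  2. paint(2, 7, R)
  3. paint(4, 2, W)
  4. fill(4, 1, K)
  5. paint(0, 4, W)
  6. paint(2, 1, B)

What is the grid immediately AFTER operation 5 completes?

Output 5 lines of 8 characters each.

Answer: KKBKWWWG
KKBBKWWG
KKKKKWWR
KKKKKKKK
KKWKKKKY

Derivation:
After op 1 paint(4,7,Y):
GGBKGWWG
GGBBGWWG
GGGGGWWG
GGGGGGGG
GGGGGGGY
After op 2 paint(2,7,R):
GGBKGWWG
GGBBGWWG
GGGGGWWR
GGGGGGGG
GGGGGGGY
After op 3 paint(4,2,W):
GGBKGWWG
GGBBGWWG
GGGGGWWR
GGGGGGGG
GGWGGGGY
After op 4 fill(4,1,K) [25 cells changed]:
KKBKKWWG
KKBBKWWG
KKKKKWWR
KKKKKKKK
KKWKKKKY
After op 5 paint(0,4,W):
KKBKWWWG
KKBBKWWG
KKKKKWWR
KKKKKKKK
KKWKKKKY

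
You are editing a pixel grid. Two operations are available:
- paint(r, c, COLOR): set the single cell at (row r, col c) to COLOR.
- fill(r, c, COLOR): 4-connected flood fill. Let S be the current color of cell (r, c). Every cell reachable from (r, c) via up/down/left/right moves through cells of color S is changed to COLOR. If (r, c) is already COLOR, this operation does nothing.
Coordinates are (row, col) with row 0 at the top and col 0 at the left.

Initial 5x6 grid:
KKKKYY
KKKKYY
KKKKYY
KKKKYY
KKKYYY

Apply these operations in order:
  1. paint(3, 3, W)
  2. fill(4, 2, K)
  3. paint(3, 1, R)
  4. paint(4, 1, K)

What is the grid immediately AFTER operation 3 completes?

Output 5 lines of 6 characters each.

After op 1 paint(3,3,W):
KKKKYY
KKKKYY
KKKKYY
KKKWYY
KKKYYY
After op 2 fill(4,2,K) [0 cells changed]:
KKKKYY
KKKKYY
KKKKYY
KKKWYY
KKKYYY
After op 3 paint(3,1,R):
KKKKYY
KKKKYY
KKKKYY
KRKWYY
KKKYYY

Answer: KKKKYY
KKKKYY
KKKKYY
KRKWYY
KKKYYY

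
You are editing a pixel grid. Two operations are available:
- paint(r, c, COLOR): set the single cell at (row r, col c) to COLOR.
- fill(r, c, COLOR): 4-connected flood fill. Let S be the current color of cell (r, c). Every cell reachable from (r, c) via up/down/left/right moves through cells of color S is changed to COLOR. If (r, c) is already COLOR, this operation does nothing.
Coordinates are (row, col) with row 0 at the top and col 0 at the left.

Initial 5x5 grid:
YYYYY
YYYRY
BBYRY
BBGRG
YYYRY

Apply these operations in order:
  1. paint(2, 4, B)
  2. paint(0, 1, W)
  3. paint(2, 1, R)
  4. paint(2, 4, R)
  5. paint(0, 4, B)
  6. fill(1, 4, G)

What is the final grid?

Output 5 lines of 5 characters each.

After op 1 paint(2,4,B):
YYYYY
YYYRY
BBYRB
BBGRG
YYYRY
After op 2 paint(0,1,W):
YWYYY
YYYRY
BBYRB
BBGRG
YYYRY
After op 3 paint(2,1,R):
YWYYY
YYYRY
BRYRB
BBGRG
YYYRY
After op 4 paint(2,4,R):
YWYYY
YYYRY
BRYRR
BBGRG
YYYRY
After op 5 paint(0,4,B):
YWYYB
YYYRY
BRYRR
BBGRG
YYYRY
After op 6 fill(1,4,G) [1 cells changed]:
YWYYB
YYYRG
BRYRR
BBGRG
YYYRY

Answer: YWYYB
YYYRG
BRYRR
BBGRG
YYYRY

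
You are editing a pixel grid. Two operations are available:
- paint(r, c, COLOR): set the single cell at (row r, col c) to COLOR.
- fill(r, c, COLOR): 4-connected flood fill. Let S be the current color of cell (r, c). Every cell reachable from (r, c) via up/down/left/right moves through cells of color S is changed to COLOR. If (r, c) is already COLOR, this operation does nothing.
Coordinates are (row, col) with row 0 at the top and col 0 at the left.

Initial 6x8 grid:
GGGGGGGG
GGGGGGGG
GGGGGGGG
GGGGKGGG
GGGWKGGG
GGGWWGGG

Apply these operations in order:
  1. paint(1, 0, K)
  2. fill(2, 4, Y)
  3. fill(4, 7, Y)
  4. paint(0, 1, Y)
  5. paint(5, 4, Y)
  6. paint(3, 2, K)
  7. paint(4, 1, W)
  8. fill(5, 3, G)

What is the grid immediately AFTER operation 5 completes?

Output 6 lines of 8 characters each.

After op 1 paint(1,0,K):
GGGGGGGG
KGGGGGGG
GGGGGGGG
GGGGKGGG
GGGWKGGG
GGGWWGGG
After op 2 fill(2,4,Y) [42 cells changed]:
YYYYYYYY
KYYYYYYY
YYYYYYYY
YYYYKYYY
YYYWKYYY
YYYWWYYY
After op 3 fill(4,7,Y) [0 cells changed]:
YYYYYYYY
KYYYYYYY
YYYYYYYY
YYYYKYYY
YYYWKYYY
YYYWWYYY
After op 4 paint(0,1,Y):
YYYYYYYY
KYYYYYYY
YYYYYYYY
YYYYKYYY
YYYWKYYY
YYYWWYYY
After op 5 paint(5,4,Y):
YYYYYYYY
KYYYYYYY
YYYYYYYY
YYYYKYYY
YYYWKYYY
YYYWYYYY

Answer: YYYYYYYY
KYYYYYYY
YYYYYYYY
YYYYKYYY
YYYWKYYY
YYYWYYYY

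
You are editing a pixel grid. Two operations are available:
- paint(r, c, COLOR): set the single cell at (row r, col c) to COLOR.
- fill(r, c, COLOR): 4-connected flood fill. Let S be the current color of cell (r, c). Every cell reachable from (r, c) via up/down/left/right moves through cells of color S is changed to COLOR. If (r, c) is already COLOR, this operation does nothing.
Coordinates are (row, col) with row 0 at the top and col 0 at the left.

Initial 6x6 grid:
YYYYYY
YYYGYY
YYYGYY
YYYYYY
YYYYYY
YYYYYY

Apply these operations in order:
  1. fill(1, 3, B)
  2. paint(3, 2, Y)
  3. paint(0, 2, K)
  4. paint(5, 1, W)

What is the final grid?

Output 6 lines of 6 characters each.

Answer: YYKYYY
YYYBYY
YYYBYY
YYYYYY
YYYYYY
YWYYYY

Derivation:
After op 1 fill(1,3,B) [2 cells changed]:
YYYYYY
YYYBYY
YYYBYY
YYYYYY
YYYYYY
YYYYYY
After op 2 paint(3,2,Y):
YYYYYY
YYYBYY
YYYBYY
YYYYYY
YYYYYY
YYYYYY
After op 3 paint(0,2,K):
YYKYYY
YYYBYY
YYYBYY
YYYYYY
YYYYYY
YYYYYY
After op 4 paint(5,1,W):
YYKYYY
YYYBYY
YYYBYY
YYYYYY
YYYYYY
YWYYYY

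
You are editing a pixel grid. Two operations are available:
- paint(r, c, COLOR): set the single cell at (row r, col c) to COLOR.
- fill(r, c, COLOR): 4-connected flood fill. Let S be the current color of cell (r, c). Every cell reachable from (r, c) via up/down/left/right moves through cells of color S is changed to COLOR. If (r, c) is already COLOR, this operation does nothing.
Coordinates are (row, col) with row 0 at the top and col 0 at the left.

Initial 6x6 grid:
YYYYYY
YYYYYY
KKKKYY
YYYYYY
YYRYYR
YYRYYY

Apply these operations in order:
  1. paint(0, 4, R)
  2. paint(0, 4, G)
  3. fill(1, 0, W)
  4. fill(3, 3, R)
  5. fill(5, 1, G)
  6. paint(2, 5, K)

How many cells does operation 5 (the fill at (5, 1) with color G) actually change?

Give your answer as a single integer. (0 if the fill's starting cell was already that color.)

Answer: 31

Derivation:
After op 1 paint(0,4,R):
YYYYRY
YYYYYY
KKKKYY
YYYYYY
YYRYYR
YYRYYY
After op 2 paint(0,4,G):
YYYYGY
YYYYYY
KKKKYY
YYYYYY
YYRYYR
YYRYYY
After op 3 fill(1,0,W) [28 cells changed]:
WWWWGW
WWWWWW
KKKKWW
WWWWWW
WWRWWR
WWRWWW
After op 4 fill(3,3,R) [28 cells changed]:
RRRRGR
RRRRRR
KKKKRR
RRRRRR
RRRRRR
RRRRRR
After op 5 fill(5,1,G) [31 cells changed]:
GGGGGG
GGGGGG
KKKKGG
GGGGGG
GGGGGG
GGGGGG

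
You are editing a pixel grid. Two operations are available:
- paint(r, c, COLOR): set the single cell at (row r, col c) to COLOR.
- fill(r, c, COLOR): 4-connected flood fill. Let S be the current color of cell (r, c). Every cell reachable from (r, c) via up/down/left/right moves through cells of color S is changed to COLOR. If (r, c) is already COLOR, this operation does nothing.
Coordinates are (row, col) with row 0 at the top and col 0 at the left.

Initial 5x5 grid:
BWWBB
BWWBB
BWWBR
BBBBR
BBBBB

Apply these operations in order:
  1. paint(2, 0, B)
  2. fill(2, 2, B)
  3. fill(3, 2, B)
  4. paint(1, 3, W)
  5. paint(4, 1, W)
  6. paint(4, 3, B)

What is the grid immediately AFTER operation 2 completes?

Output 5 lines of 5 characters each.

Answer: BBBBB
BBBBB
BBBBR
BBBBR
BBBBB

Derivation:
After op 1 paint(2,0,B):
BWWBB
BWWBB
BWWBR
BBBBR
BBBBB
After op 2 fill(2,2,B) [6 cells changed]:
BBBBB
BBBBB
BBBBR
BBBBR
BBBBB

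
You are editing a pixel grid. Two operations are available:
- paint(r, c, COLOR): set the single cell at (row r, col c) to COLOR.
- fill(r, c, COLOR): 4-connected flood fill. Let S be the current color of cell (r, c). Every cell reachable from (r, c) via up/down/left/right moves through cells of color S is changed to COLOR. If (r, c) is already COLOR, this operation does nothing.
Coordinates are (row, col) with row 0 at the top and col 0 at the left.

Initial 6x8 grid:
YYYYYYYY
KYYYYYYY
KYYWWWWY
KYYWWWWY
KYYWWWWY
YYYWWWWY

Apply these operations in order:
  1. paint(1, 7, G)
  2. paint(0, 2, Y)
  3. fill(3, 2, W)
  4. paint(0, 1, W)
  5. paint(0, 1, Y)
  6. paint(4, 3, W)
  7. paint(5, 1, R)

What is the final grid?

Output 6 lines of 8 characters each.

Answer: WYWWWWWW
KWWWWWWG
KWWWWWWY
KWWWWWWY
KWWWWWWY
WRWWWWWY

Derivation:
After op 1 paint(1,7,G):
YYYYYYYY
KYYYYYYG
KYYWWWWY
KYYWWWWY
KYYWWWWY
YYYWWWWY
After op 2 paint(0,2,Y):
YYYYYYYY
KYYYYYYG
KYYWWWWY
KYYWWWWY
KYYWWWWY
YYYWWWWY
After op 3 fill(3,2,W) [23 cells changed]:
WWWWWWWW
KWWWWWWG
KWWWWWWY
KWWWWWWY
KWWWWWWY
WWWWWWWY
After op 4 paint(0,1,W):
WWWWWWWW
KWWWWWWG
KWWWWWWY
KWWWWWWY
KWWWWWWY
WWWWWWWY
After op 5 paint(0,1,Y):
WYWWWWWW
KWWWWWWG
KWWWWWWY
KWWWWWWY
KWWWWWWY
WWWWWWWY
After op 6 paint(4,3,W):
WYWWWWWW
KWWWWWWG
KWWWWWWY
KWWWWWWY
KWWWWWWY
WWWWWWWY
After op 7 paint(5,1,R):
WYWWWWWW
KWWWWWWG
KWWWWWWY
KWWWWWWY
KWWWWWWY
WRWWWWWY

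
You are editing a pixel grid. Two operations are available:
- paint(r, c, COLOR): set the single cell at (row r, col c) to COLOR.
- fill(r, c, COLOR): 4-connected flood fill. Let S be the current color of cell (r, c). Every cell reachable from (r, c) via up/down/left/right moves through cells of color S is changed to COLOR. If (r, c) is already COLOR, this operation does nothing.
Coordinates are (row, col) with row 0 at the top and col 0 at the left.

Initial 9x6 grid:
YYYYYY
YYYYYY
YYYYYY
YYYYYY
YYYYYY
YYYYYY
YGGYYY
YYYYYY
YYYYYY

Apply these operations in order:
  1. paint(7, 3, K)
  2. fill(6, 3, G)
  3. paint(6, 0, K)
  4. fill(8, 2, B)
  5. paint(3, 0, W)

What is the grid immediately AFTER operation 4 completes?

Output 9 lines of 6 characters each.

After op 1 paint(7,3,K):
YYYYYY
YYYYYY
YYYYYY
YYYYYY
YYYYYY
YYYYYY
YGGYYY
YYYKYY
YYYYYY
After op 2 fill(6,3,G) [51 cells changed]:
GGGGGG
GGGGGG
GGGGGG
GGGGGG
GGGGGG
GGGGGG
GGGGGG
GGGKGG
GGGGGG
After op 3 paint(6,0,K):
GGGGGG
GGGGGG
GGGGGG
GGGGGG
GGGGGG
GGGGGG
KGGGGG
GGGKGG
GGGGGG
After op 4 fill(8,2,B) [52 cells changed]:
BBBBBB
BBBBBB
BBBBBB
BBBBBB
BBBBBB
BBBBBB
KBBBBB
BBBKBB
BBBBBB

Answer: BBBBBB
BBBBBB
BBBBBB
BBBBBB
BBBBBB
BBBBBB
KBBBBB
BBBKBB
BBBBBB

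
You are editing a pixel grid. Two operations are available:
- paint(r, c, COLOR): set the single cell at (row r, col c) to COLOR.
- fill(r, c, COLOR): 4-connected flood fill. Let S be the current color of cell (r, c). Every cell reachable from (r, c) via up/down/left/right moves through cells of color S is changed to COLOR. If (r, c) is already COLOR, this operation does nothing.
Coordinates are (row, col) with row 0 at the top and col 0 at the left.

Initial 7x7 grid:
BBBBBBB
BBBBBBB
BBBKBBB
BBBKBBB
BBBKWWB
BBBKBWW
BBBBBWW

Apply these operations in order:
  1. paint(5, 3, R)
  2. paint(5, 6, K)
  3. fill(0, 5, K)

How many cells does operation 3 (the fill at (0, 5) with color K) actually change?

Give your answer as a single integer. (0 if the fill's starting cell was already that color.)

Answer: 39

Derivation:
After op 1 paint(5,3,R):
BBBBBBB
BBBBBBB
BBBKBBB
BBBKBBB
BBBKWWB
BBBRBWW
BBBBBWW
After op 2 paint(5,6,K):
BBBBBBB
BBBBBBB
BBBKBBB
BBBKBBB
BBBKWWB
BBBRBWK
BBBBBWW
After op 3 fill(0,5,K) [39 cells changed]:
KKKKKKK
KKKKKKK
KKKKKKK
KKKKKKK
KKKKWWK
KKKRKWK
KKKKKWW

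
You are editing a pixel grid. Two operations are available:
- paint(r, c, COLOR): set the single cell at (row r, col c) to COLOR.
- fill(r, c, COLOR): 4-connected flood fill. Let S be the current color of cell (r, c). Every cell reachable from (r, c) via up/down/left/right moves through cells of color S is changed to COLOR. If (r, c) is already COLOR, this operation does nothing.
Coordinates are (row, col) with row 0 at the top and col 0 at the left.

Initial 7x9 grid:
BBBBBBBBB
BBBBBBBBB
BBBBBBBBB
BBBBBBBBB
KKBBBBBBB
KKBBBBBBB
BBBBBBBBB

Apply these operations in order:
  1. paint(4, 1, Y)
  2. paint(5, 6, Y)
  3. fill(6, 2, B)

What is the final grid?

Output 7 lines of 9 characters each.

Answer: BBBBBBBBB
BBBBBBBBB
BBBBBBBBB
BBBBBBBBB
KYBBBBBBB
KKBBBBYBB
BBBBBBBBB

Derivation:
After op 1 paint(4,1,Y):
BBBBBBBBB
BBBBBBBBB
BBBBBBBBB
BBBBBBBBB
KYBBBBBBB
KKBBBBBBB
BBBBBBBBB
After op 2 paint(5,6,Y):
BBBBBBBBB
BBBBBBBBB
BBBBBBBBB
BBBBBBBBB
KYBBBBBBB
KKBBBBYBB
BBBBBBBBB
After op 3 fill(6,2,B) [0 cells changed]:
BBBBBBBBB
BBBBBBBBB
BBBBBBBBB
BBBBBBBBB
KYBBBBBBB
KKBBBBYBB
BBBBBBBBB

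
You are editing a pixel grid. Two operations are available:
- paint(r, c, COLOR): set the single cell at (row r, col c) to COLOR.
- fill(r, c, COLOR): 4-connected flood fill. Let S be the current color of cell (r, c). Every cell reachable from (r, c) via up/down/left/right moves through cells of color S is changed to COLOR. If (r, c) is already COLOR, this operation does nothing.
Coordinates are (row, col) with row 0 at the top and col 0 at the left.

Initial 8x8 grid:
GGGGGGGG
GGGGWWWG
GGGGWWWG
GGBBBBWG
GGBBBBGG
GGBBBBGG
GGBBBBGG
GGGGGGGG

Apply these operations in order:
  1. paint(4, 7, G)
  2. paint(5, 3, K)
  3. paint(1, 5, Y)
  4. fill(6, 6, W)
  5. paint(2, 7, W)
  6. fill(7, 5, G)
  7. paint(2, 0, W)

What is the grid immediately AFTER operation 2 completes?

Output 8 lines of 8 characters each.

After op 1 paint(4,7,G):
GGGGGGGG
GGGGWWWG
GGGGWWWG
GGBBBBWG
GGBBBBGG
GGBBBBGG
GGBBBBGG
GGGGGGGG
After op 2 paint(5,3,K):
GGGGGGGG
GGGGWWWG
GGGGWWWG
GGBBBBWG
GGBBBBGG
GGBKBBGG
GGBBBBGG
GGGGGGGG

Answer: GGGGGGGG
GGGGWWWG
GGGGWWWG
GGBBBBWG
GGBBBBGG
GGBKBBGG
GGBBBBGG
GGGGGGGG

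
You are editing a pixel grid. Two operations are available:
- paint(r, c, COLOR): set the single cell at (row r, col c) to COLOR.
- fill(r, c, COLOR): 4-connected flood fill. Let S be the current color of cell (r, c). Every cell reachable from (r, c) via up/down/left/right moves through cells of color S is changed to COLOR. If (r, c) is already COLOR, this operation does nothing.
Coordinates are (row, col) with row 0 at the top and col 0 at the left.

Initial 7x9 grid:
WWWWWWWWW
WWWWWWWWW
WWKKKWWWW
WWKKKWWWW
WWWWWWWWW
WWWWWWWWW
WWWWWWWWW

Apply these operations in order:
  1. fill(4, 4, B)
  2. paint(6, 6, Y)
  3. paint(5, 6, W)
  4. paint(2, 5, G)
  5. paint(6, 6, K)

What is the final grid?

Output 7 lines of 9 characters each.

After op 1 fill(4,4,B) [57 cells changed]:
BBBBBBBBB
BBBBBBBBB
BBKKKBBBB
BBKKKBBBB
BBBBBBBBB
BBBBBBBBB
BBBBBBBBB
After op 2 paint(6,6,Y):
BBBBBBBBB
BBBBBBBBB
BBKKKBBBB
BBKKKBBBB
BBBBBBBBB
BBBBBBBBB
BBBBBBYBB
After op 3 paint(5,6,W):
BBBBBBBBB
BBBBBBBBB
BBKKKBBBB
BBKKKBBBB
BBBBBBBBB
BBBBBBWBB
BBBBBBYBB
After op 4 paint(2,5,G):
BBBBBBBBB
BBBBBBBBB
BBKKKGBBB
BBKKKBBBB
BBBBBBBBB
BBBBBBWBB
BBBBBBYBB
After op 5 paint(6,6,K):
BBBBBBBBB
BBBBBBBBB
BBKKKGBBB
BBKKKBBBB
BBBBBBBBB
BBBBBBWBB
BBBBBBKBB

Answer: BBBBBBBBB
BBBBBBBBB
BBKKKGBBB
BBKKKBBBB
BBBBBBBBB
BBBBBBWBB
BBBBBBKBB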